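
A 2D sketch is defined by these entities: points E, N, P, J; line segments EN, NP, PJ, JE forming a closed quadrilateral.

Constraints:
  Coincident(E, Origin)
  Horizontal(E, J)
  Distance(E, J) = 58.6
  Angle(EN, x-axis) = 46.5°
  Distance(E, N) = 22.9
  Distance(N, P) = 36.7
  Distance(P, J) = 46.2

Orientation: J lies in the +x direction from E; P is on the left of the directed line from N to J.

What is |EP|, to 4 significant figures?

59.60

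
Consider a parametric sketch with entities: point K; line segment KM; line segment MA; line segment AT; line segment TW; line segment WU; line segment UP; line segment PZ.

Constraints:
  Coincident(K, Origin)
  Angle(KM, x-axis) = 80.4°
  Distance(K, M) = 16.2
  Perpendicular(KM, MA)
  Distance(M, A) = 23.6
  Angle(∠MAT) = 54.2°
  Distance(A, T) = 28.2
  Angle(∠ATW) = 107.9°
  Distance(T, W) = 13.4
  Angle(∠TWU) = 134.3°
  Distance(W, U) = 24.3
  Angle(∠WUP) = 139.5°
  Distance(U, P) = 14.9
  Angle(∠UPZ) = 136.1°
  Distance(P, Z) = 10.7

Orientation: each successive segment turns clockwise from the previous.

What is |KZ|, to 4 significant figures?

39.51

K is at the origin; KM runs at 80.4° with length 16.2, so M = (2.702, 15.97). KM is perpendicular to MA, so MA runs at -9.600°; with |MA| = 23.6, A = (25.97, 12.04). ∠MAT = 54.2° gives AT at -135.4° from the x-axis; with |AT| = 28.2, T = (5.892, -7.763). ∠ATW = 107.9° gives TW at 152.5° from the x-axis; with |TW| = 13.4, W = (-5.994, -1.576). ∠TWU = 134.3° gives WU at 106.8° from the x-axis; with |WU| = 24.3, U = (-13.02, 21.69). ∠WUP = 139.5° gives UP at 66.30° from the x-axis; with |UP| = 14.9, P = (-7.028, 35.33). ∠UPZ = 136.1° gives PZ at 22.40° from the x-axis; with |PZ| = 10.7, Z = (2.864, 39.41). Then |KZ| = |Z − K| = 39.51.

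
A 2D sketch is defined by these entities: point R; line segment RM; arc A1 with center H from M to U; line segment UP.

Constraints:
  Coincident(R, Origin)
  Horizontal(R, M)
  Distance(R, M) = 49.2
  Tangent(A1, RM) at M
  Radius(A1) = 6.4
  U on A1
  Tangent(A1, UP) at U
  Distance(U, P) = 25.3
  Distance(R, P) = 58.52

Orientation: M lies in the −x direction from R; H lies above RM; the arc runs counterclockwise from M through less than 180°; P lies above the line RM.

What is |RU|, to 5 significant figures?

43.675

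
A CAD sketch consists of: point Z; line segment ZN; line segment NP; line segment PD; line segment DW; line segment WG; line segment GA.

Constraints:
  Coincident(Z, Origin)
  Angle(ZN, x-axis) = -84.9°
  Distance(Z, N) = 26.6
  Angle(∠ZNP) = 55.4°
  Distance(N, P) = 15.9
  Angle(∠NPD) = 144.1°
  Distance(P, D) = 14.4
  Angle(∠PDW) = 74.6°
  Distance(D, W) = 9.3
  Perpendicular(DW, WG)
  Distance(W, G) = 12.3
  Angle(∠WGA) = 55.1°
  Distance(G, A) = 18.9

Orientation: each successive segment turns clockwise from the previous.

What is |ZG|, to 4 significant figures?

17.41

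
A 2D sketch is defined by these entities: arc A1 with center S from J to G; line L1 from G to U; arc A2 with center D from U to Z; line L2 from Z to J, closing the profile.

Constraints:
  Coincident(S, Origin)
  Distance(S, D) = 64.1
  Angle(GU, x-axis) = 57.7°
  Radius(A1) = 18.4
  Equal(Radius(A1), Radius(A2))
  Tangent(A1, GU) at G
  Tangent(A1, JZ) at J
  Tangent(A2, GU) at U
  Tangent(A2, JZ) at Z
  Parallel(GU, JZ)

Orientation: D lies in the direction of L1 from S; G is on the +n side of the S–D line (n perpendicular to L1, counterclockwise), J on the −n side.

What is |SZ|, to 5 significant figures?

66.689

Tangency of A1 to both parallel lines with radius 18.4 puts G and J at S ± 18.4·n: G = (-15.553, 9.8321), J = (15.553, -9.8321). Equal radii place U and Z the same way about D: U = D + 18.4·n = (18.699, 64.013), Z = D − 18.4·n = (49.805, 44.349). Then |SZ| = |Z − S| = 66.689.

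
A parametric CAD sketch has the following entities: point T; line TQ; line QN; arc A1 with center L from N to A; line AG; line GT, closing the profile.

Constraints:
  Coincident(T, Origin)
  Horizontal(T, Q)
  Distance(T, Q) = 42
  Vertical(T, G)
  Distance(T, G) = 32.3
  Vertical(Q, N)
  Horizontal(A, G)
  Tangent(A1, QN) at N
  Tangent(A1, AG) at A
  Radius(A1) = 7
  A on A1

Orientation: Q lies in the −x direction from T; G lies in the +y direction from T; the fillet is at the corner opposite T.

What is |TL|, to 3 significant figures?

43.2

T is at the origin; TQ is horizontal with |TQ| = 42.0 and Q on the −x side, so Q = (-42.0, 0.00). T and G share the same x with |TG| = 32.3 and G on the +y side, so G = (0.00, 32.3). The virtual corner opposite T is at (-42.0, 32.3). A1 meets QN tangentially, so LN is at right angles to QN and A1 meets AG tangentially, so LA is at right angles to AG, with radius 7.0, so the center L sits 7.0 in from both sides at L = (-35.0, 25.3). Then |TL| = |L − T| = 43.2.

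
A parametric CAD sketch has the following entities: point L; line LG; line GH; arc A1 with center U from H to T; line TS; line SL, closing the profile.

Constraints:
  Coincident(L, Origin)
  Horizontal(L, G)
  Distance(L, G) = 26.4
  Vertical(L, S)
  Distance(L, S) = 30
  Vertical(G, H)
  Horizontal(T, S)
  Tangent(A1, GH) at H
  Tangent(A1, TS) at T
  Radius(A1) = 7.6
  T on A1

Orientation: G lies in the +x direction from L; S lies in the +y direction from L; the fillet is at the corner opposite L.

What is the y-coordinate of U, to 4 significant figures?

22.40

L is at the origin; LG is horizontal with |LG| = 26.4 and G on the +x side, so G = (26.40, 0.000). L and S share the same x with |LS| = 30.0 and S on the +y side, so S = (0.000, 30.00). The virtual corner opposite L is at (26.40, 30.00). Tangency of A1 to GH means the radius UH is perpendicular to GH and since A1 is tangent to TS there, UT ⟂ TS, with radius 7.6, so the center U sits 7.6 in from both sides at U = (18.80, 22.40). So U.y = 22.40.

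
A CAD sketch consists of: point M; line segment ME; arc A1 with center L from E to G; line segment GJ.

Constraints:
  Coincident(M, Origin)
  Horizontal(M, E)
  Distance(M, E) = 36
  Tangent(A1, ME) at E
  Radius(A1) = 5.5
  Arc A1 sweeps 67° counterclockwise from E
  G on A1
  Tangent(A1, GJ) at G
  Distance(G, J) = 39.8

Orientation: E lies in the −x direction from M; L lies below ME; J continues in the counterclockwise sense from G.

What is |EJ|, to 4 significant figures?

44.99

M is at the origin; M and E share the same y with |ME| = 36.0 and E on the −x side, so E = (-36.00, 0.000). Tangency of A1 to ME means the radius LE is perpendicular to ME, so L = E + (0, -5.5) = (-36.00, -5.500). On A1, E sits at bearing 90° from L; a 67° counterclockwise sweep puts G at bearing 157°, so G = L + 5.5·(cos 157°, sin 157°) = (-41.06, -3.351). The tangent condition forces LG to be normal to GJ, so GJ runs along (−sin 157°, cos 157°); with |GJ| = 39.8, J = (-56.61, -39.99). Then |EJ| = |J − E| = 44.99.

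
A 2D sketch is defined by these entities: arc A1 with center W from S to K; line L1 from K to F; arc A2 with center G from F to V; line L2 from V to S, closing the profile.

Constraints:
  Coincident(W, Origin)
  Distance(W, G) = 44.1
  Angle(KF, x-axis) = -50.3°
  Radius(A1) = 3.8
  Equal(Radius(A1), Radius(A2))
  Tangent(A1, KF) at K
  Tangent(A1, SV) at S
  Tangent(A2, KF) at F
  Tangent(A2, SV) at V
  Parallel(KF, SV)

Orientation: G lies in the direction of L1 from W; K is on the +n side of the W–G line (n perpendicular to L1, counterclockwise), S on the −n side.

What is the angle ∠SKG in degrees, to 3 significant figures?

85.1°

The slot axis is L1's direction at -50.3°, so u = (cos -50.3°, sin -50.3°) = (0.639, -0.769) and n = (−sin -50.3°, cos -50.3°) = (0.769, 0.639). W is at the origin and G lies 44.1 along u from W, so G = 44.1·u = (28.2, -33.9). Tangency of A1 to both parallel lines with radius 3.8 puts K and S at W ± 3.8·n: K = (2.92, 2.43), S = (-2.92, -2.43). Then cos ∠SKG = KS·KG / (|KS||KG|), giving 85.1°.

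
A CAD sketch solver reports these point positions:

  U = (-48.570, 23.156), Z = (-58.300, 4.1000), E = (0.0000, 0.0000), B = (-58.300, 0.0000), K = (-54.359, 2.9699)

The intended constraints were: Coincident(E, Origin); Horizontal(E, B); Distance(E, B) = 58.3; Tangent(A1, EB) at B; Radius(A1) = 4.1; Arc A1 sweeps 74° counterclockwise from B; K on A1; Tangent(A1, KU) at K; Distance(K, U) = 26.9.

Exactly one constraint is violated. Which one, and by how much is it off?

Distance(K, U) = 26.9 — off by 5.90.

E = (0.00, 0.00) ✓; E.y = 0.00, B.y = 0.00 ✓; |EB| = 58.30 ✓; ∠(ZB, BE) = 90.00° ✓; |ZB| = 4.100 ✓; bearing(Z→K) − bearing(Z→B) = 74.00° ✓; |ZK| = 4.100 ✓; ∠(ZK, KU) = 90.00° ✓; |KU| = 21.00 ✗.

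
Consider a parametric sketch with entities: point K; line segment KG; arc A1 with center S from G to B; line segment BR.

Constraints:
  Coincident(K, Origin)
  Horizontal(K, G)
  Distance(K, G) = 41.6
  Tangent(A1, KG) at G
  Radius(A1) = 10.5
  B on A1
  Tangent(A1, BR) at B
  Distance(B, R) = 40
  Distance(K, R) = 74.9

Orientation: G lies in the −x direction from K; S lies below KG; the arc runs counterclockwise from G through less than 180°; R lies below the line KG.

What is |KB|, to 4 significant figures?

52.85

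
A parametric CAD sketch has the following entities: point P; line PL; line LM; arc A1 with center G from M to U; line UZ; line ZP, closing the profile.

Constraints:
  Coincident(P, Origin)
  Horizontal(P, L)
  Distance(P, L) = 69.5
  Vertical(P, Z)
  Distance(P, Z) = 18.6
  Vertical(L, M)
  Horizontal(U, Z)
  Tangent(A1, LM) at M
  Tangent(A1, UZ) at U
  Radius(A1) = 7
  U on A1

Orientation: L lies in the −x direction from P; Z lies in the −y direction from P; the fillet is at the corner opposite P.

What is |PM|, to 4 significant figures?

70.46

P is at the origin; PL is horizontal with |PL| = 69.5 and L on the −x side, so L = (-69.50, 0.000). P and Z share the same x with |PZ| = 18.6 and Z on the −y side, so Z = (0.000, -18.60). The virtual corner opposite P is at (-69.50, -18.60). The tangent condition forces GM to be normal to LM and since A1 is tangent to UZ there, GU ⟂ UZ, with radius 7.0, so the center G sits 7.0 in from both sides at G = (-62.50, -11.60). That places the tangent points at M = (-69.50, -11.60) on LM and U = (-62.50, -18.60) on UZ. Then |PM| = |M − P| = 70.46.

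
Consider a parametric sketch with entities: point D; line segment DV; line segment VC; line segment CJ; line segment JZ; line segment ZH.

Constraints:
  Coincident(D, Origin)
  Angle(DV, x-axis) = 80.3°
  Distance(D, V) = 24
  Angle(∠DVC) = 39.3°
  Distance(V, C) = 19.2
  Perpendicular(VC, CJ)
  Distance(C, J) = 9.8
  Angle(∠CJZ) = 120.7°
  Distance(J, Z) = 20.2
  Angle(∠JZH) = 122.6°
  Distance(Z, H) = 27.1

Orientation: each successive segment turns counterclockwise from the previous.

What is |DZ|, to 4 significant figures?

17.45

D is at the origin; DV runs at 80.3° with length 24.0, so V = (4.044, 23.66). ∠DVC = 39.3° gives VC at -139.0° from the x-axis; with |VC| = 19.2, C = (-10.45, 11.06). VC ⟂ CJ, so CJ runs at -49.00°; with |CJ| = 9.8, J = (-4.017, 3.664). ∠CJZ = 120.7° gives JZ at 10.30° from the x-axis; with |JZ| = 20.2, Z = (15.86, 7.276). Then |DZ| = |Z − D| = 17.45.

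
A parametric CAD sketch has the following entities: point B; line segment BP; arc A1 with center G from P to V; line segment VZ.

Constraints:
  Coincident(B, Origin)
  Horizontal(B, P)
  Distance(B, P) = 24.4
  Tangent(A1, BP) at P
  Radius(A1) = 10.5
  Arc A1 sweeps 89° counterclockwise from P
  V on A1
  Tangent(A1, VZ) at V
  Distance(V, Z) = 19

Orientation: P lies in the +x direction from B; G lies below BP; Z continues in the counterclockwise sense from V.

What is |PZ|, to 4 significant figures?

31.25

B is at the origin; BP is horizontal with |BP| = 24.4 and P on the +x side, so P = (24.40, 0.000). The tangent condition forces GP to be normal to BP, so G = P + (0, -10.5) = (24.40, -10.50). On A1, P sits at bearing 90° from G; an 89° counterclockwise sweep puts V at bearing 179°, so V = G + 10.5·(cos 179°, sin 179°) = (13.90, -10.32). Since A1 is tangent to VZ there, GV ⟂ VZ, so VZ runs along (−sin 179°, cos 179°); with |VZ| = 19.0, Z = (13.57, -29.31). Then |PZ| = |Z − P| = 31.25.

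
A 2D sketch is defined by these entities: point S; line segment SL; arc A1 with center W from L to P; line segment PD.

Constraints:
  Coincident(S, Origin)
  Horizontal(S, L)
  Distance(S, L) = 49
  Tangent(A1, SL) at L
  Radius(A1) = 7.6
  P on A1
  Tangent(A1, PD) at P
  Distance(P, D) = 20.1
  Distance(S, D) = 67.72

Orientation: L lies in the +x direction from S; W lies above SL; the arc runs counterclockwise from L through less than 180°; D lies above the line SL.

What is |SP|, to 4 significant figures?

56.26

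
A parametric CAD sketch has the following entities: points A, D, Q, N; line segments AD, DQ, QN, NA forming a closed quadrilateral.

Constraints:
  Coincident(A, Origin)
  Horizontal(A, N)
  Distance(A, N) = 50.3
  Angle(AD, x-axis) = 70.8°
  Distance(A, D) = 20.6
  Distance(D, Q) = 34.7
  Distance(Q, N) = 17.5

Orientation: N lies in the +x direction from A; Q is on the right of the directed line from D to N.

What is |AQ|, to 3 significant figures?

33.2

Checks: |DQ| = 34.70 ✓; |QN| = 17.50 ✓.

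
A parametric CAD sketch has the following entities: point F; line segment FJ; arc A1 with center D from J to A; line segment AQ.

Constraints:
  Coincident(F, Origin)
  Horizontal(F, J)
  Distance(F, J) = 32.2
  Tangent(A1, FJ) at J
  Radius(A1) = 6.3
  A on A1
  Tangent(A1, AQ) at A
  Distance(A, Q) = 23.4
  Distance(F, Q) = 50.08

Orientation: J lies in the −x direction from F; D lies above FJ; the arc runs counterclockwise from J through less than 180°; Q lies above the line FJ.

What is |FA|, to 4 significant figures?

28.90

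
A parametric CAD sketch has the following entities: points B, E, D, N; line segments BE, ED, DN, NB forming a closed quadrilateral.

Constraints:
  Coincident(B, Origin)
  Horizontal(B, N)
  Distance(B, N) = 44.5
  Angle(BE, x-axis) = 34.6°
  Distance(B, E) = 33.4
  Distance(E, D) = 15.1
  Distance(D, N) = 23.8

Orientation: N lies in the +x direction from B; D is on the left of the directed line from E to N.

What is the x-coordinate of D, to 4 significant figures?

41.85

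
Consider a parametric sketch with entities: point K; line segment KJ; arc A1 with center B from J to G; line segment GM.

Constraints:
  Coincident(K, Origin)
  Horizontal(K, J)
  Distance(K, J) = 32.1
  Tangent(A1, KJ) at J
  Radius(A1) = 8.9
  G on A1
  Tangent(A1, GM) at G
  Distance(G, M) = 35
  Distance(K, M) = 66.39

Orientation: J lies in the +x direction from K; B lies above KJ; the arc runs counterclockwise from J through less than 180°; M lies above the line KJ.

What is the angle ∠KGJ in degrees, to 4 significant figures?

24.83°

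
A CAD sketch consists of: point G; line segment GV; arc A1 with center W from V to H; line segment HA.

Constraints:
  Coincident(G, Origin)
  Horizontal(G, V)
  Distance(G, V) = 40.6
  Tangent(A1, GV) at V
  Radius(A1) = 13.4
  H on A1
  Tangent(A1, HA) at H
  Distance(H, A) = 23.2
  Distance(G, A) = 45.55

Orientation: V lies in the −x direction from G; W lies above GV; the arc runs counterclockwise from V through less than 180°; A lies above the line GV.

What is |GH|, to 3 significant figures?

30.3

Checks: G.y = 0.00, V.y = 0.00 ✓; ∠(WV, VG) = 90.00° ✓; |WV| = 13.40 ✓; |WH| = 13.40 ✓; ∠(WH, HA) = 90.00° ✓; |HA| = 23.20 ✓; |GA| = 45.55 ✓.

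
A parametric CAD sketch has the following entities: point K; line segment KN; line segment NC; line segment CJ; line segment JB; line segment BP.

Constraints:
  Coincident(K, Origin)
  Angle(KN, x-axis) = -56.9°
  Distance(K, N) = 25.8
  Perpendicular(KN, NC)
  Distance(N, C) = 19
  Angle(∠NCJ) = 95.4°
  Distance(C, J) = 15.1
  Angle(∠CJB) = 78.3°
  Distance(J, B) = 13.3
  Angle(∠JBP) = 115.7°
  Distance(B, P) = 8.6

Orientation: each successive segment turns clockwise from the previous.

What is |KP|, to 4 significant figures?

20.80

K is at the origin; KN runs at -56.9° with length 25.8, so N = (14.09, -21.61). KN ⟂ NC, so NC runs at -146.9°; with |NC| = 19.0, C = (-1.827, -31.99). ∠NCJ = 95.4° gives CJ at 128.5° from the x-axis; with |CJ| = 15.1, J = (-11.23, -20.17). ∠CJB = 78.3° gives JB at 26.80° from the x-axis; with |JB| = 13.3, B = (0.6442, -14.18). ∠JBP = 115.7° gives BP at -37.50° from the x-axis; with |BP| = 8.6, P = (7.467, -19.41). Then |KP| = |P − K| = 20.80.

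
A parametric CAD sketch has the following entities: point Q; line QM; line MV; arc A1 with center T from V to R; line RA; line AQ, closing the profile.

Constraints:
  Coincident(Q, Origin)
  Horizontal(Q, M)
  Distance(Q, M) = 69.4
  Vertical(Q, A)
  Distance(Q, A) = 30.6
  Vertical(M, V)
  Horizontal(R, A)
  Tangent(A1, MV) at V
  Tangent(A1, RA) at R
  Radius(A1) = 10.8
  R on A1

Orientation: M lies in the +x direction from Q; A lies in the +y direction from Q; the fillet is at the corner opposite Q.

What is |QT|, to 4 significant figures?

61.85

Q is at the origin; QM is horizontal with |QM| = 69.4 and M on the +x side, so M = (69.40, 0.000). Q and A share the same x with |QA| = 30.6 and A on the +y side, so A = (0.000, 30.60). The virtual corner opposite Q is at (69.40, 30.60). Since A1 is tangent to MV there, TV ⟂ MV and A1 meets RA tangentially, so TR is at right angles to RA, with radius 10.8, so the center T sits 10.8 in from both sides at T = (58.60, 19.80). Then |QT| = |T − Q| = 61.85.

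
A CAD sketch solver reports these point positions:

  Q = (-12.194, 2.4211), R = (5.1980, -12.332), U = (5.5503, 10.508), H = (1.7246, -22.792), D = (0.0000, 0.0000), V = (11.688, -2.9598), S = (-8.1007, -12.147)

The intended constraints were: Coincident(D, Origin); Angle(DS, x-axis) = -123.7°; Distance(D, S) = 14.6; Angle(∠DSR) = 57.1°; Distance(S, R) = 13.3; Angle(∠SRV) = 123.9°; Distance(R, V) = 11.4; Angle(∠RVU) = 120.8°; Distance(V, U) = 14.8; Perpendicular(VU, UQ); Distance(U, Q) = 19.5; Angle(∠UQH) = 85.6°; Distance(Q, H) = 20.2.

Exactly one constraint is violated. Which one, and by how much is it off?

Distance(Q, H) = 20.2 — off by 8.60.

D = (0.00, 0.00) ✓; DS at -123.7° ✓; |DS| = 14.60 ✓; ∠DSR = 57.10° ✓; |SR| = 13.30 ✓; ∠SRV = 123.9° ✓; |RV| = 11.40 ✓; ∠RVU = 120.8° ✓; |VU| = 14.80 ✓; ∠(VU, UQ) = 90.00° ✓; |UQ| = 19.50 ✓; ∠UQH = 85.60° ✓; |QH| = 28.80 ✗.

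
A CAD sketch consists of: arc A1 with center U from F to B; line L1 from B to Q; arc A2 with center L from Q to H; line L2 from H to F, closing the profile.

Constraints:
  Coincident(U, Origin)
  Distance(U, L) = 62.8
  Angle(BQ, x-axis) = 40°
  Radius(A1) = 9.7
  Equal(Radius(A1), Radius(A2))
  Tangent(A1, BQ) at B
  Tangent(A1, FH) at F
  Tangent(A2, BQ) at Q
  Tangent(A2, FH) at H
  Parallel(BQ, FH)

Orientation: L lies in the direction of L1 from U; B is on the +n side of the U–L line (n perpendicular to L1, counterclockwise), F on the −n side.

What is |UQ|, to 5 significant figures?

63.545

The slot axis is L1's direction at 40.0°, so u = (cos 40.0°, sin 40.0°) = (0.76604, 0.64279) and n = (−sin 40.0°, cos 40.0°) = (-0.64279, 0.76604). U is at the origin and L lies 62.8 along u from U, so L = 62.8·u = (48.108, 40.367). Tangency of A1 to both parallel lines with radius 9.7 puts B and F at U ± 9.7·n: B = (-6.2350, 7.4306), F = (6.2350, -7.4306). Equal radii place Q and H the same way about L: Q = L + 9.7·n = (41.873, 47.798), H = L − 9.7·n = (54.343, 32.936). Then |UQ| = |Q − U| = 63.545.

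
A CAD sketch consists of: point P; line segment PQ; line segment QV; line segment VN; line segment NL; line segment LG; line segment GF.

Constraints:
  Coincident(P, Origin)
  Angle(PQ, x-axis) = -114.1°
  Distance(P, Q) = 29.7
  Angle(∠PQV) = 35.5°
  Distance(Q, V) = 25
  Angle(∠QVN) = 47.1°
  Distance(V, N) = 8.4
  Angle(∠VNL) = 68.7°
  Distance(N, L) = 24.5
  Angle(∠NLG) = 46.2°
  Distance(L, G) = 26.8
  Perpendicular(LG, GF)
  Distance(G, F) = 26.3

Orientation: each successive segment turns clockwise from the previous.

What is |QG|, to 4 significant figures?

34.95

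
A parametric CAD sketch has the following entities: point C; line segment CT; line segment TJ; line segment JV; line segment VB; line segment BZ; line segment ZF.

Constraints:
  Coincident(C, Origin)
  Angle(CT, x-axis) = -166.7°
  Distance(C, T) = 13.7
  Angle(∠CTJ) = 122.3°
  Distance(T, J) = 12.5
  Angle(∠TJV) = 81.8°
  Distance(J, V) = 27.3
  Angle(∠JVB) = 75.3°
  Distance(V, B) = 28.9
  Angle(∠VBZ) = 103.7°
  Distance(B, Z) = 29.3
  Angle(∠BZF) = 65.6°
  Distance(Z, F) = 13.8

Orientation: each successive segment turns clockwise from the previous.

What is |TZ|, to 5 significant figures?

18.724

C is at the origin; CT runs at -166.7° with length 13.7, so T = (-13.333, -3.1517). ∠CTJ = 122.3° gives TJ at 135.60° from the x-axis; with |TJ| = 12.5, J = (-22.263, 5.5941). ∠TJV = 81.8° gives JV at 37.400° from the x-axis; with |JV| = 27.3, V = (-0.57594, 22.175). ∠JVB = 75.3° gives VB at -67.300° from the x-axis; with |VB| = 28.9, B = (10.577, -4.4859). ∠VBZ = 103.7° gives BZ at -143.60° from the x-axis; with |BZ| = 29.3, Z = (-13.007, -21.873). Then |TZ| = |Z − T| = 18.724.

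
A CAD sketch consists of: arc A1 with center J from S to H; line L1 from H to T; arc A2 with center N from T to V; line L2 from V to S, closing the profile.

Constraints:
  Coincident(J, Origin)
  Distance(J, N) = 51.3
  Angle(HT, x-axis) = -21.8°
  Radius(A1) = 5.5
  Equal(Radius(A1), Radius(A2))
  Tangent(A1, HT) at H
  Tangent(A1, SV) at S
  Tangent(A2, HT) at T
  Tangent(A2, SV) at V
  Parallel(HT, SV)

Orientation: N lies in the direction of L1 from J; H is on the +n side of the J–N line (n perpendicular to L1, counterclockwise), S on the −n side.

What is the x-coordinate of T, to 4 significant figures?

49.67

Tangency of A1 to both parallel lines with radius 5.5 puts H and S at J ± 5.5·n: H = (2.043, 5.107), S = (-2.043, -5.107). Equal radii place T and V the same way about N: T = N + 5.5·n = (49.67, -13.94), V = N − 5.5·n = (45.59, -24.16). So T.x = 49.67.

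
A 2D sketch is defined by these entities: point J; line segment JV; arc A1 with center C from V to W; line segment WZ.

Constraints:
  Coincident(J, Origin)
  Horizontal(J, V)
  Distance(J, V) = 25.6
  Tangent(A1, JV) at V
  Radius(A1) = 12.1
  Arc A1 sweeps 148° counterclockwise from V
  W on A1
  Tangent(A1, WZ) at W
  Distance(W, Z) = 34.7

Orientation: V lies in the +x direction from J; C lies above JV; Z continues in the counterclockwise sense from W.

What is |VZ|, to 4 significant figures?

46.80

On A1, V sits at bearing -90° from C; a 148° counterclockwise sweep puts W at bearing 58°, so W = C + 12.1·(cos 58°, sin 58°) = (32.01, 22.36). The tangent condition forces CW to be normal to WZ, so WZ runs along (−sin 58°, cos 58°); with |WZ| = 34.7, Z = (2.585, 40.75). Then |VZ| = |Z − V| = 46.80.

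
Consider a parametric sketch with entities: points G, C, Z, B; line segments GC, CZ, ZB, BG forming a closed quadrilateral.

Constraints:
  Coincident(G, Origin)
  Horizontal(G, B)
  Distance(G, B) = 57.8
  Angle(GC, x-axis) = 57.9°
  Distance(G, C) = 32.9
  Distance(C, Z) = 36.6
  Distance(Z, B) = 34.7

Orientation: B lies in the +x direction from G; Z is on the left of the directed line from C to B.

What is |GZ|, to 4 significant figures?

63.61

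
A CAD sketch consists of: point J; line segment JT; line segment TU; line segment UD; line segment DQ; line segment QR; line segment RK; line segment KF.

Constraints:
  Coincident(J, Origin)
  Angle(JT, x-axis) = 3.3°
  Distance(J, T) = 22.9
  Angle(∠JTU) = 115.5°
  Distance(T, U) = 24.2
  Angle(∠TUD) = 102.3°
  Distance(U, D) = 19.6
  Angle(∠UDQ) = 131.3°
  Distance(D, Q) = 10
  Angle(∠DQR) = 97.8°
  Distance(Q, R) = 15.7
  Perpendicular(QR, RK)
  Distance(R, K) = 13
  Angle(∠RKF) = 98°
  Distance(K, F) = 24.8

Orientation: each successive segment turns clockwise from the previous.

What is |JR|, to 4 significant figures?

18.54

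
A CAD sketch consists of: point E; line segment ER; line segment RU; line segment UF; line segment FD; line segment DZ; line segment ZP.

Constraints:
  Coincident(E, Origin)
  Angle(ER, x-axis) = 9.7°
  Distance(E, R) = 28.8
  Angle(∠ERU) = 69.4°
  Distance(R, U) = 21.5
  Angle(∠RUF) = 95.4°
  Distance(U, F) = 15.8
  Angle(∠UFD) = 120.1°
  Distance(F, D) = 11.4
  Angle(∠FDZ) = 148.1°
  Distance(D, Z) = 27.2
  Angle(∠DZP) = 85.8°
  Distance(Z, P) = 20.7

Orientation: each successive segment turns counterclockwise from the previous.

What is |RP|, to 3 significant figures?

13.6

E is at the origin; ER runs at 9.7° with length 28.8, so R = (28.4, 4.85). ∠ERU = 69.4° gives RU at 120° from the x-axis; with |RU| = 21.5, U = (17.5, 23.4). ∠RUF = 95.4° gives UF at -155° from the x-axis; with |UF| = 15.8, F = (3.21, 16.8). ∠UFD = 120.1° gives FD at -95.2° from the x-axis; with |FD| = 11.4, D = (2.18, 5.41). ∠FDZ = 148.1° gives DZ at -63.3° from the x-axis; with |DZ| = 27.2, Z = (14.4, -18.9). ∠DZP = 85.8° gives ZP at 30.9° from the x-axis; with |ZP| = 20.7, P = (32.2, -8.26). Then |RP| = |P − R| = 13.6.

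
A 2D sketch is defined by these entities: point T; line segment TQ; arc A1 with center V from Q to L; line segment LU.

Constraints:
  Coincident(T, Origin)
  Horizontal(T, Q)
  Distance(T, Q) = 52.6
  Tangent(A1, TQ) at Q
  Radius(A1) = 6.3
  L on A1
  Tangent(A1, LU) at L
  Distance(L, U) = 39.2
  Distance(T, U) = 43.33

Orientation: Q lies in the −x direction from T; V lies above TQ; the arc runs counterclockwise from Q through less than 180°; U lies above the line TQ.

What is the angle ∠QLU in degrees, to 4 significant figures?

152.1°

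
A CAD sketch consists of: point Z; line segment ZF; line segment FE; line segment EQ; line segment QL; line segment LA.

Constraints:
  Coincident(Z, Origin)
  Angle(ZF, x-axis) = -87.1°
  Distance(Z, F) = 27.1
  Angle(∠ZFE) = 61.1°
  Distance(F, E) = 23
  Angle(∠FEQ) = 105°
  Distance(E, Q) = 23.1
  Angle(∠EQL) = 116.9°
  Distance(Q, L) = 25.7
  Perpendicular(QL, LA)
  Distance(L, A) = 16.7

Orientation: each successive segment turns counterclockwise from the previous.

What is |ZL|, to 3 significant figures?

16.1

∠FEQ = 105.0° gives EQ at 107° from the x-axis; with |EQ| = 23.1, Q = (14.2, 7.17). ∠EQL = 116.9° gives QL at 170° from the x-axis; with |QL| = 25.7, L = (-11.1, 11.7). Then |ZL| = |L − Z| = 16.1.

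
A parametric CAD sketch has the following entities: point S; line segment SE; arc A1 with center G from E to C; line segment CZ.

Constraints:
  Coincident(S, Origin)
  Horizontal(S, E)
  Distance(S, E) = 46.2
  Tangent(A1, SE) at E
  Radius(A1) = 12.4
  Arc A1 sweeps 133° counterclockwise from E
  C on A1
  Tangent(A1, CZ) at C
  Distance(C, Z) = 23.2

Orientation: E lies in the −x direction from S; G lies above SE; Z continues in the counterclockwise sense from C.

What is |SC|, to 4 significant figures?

42.59

S is at the origin; S and E share the same y with |SE| = 46.2 and E on the −x side, so E = (-46.20, 0.000). A1 meets SE tangentially, so GE is at right angles to SE, so G = E + (0, 12.4) = (-46.20, 12.40). On A1, E sits at bearing -90° from G; a 133° counterclockwise sweep puts C at bearing 43°, so C = G + 12.4·(cos 43°, sin 43°) = (-37.13, 20.86). Then |SC| = |C − S| = 42.59.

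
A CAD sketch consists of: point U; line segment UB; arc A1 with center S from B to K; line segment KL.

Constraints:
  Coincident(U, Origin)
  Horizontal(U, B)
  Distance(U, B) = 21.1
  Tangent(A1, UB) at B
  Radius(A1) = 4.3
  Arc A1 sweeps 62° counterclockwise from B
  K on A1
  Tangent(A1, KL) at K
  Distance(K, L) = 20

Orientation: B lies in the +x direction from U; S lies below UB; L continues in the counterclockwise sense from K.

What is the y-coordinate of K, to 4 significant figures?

-2.281

A1 meets UB tangentially, so SB is at right angles to UB, so S = B + (0, -4.3) = (21.10, -4.300). On A1, B sits at bearing 90° from S; a 62° counterclockwise sweep puts K at bearing 152°, so K = S + 4.3·(cos 152°, sin 152°) = (17.30, -2.281). So K.y = -2.281.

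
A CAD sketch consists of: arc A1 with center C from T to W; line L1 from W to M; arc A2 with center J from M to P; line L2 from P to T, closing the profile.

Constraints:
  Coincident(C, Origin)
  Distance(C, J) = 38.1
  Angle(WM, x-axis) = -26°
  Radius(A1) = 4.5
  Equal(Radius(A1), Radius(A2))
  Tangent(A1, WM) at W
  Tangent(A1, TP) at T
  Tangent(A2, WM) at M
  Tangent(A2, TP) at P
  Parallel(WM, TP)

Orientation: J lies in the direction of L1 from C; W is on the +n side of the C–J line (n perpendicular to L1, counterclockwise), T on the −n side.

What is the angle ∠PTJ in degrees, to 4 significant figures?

6.736°

Tangency of A1 to both parallel lines with radius 4.5 puts W and T at C ± 4.5·n: W = (1.973, 4.045), T = (-1.973, -4.045). Equal radii place M and P the same way about J: M = J + 4.5·n = (36.22, -12.66), P = J − 4.5·n = (32.27, -20.75). Then cos ∠PTJ = TP·TJ / (|TP||TJ|), giving 6.736°.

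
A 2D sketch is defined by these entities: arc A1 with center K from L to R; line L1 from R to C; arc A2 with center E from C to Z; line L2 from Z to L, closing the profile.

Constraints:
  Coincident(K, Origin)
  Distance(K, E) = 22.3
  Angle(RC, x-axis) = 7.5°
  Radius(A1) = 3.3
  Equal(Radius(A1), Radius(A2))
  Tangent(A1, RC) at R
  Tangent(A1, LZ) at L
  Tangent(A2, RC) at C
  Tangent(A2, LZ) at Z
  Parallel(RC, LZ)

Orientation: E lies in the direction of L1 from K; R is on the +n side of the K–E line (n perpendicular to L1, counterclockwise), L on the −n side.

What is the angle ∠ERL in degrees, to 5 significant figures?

81.582°

The slot axis is L1's direction at 7.5°, so u = (cos 7.5°, sin 7.5°) = (0.99144, 0.13053) and n = (−sin 7.5°, cos 7.5°) = (-0.13053, 0.99144). K is at the origin and E lies 22.3 along u from K, so E = 22.3·u = (22.109, 2.9107). Tangency of A1 to both parallel lines with radius 3.3 puts R and L at K ± 3.3·n: R = (-0.43074, 3.2718), L = (0.43074, -3.2718). Then cos ∠ERL = RE·RL / (|RE||RL|), giving 81.582°.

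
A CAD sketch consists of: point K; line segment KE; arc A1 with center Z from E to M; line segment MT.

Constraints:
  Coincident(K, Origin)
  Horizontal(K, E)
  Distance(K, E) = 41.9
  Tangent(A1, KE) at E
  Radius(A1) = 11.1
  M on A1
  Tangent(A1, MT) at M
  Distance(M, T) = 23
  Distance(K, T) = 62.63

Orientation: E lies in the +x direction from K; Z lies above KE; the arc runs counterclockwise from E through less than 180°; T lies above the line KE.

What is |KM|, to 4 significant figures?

54.21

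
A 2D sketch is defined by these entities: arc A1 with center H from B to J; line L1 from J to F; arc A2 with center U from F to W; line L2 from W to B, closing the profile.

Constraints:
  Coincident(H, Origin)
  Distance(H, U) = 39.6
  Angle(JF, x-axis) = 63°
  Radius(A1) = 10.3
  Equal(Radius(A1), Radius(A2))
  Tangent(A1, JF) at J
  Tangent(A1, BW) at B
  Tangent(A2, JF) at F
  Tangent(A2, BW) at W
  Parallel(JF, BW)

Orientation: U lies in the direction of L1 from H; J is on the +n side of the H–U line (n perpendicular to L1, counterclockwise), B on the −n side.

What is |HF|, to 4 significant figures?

40.92

The slot axis is L1's direction at 63.0°, so u = (cos 63.0°, sin 63.0°) = (0.4540, 0.8910) and n = (−sin 63.0°, cos 63.0°) = (-0.8910, 0.4540). H is at the origin and U lies 39.6 along u from H, so U = 39.6·u = (17.98, 35.28). Tangency of A1 to both parallel lines with radius 10.3 puts J and B at H ± 10.3·n: J = (-9.177, 4.676), B = (9.177, -4.676). Equal radii place F and W the same way about U: F = U + 10.3·n = (8.801, 39.96), W = U − 10.3·n = (27.16, 30.61). Then |HF| = |F − H| = 40.92.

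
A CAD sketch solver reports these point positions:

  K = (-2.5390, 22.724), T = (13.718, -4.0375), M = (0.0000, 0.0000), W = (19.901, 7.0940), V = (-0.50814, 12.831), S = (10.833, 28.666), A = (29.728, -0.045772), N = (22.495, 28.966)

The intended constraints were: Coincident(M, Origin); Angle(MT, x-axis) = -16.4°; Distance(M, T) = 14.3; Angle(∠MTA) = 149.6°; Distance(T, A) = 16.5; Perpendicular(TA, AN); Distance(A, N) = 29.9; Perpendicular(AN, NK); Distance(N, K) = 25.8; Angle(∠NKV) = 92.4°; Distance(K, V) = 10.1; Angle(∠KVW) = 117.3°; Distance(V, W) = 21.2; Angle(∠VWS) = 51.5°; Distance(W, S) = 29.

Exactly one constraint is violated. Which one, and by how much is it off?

Distance(W, S) = 29 — off by 5.60.

M = (0.00, 0.00) ✓; MT at -16.40° ✓; |MT| = 14.30 ✓; ∠MTA = 149.6° ✓; |TA| = 16.50 ✓; ∠(TA, AN) = 90.00° ✓; |AN| = 29.90 ✓; ∠(AN, NK) = 90.00° ✓; |NK| = 25.80 ✓; ∠NKV = 92.40° ✓; |KV| = 10.10 ✓; ∠KVW = 117.3° ✓; |VW| = 21.20 ✓; ∠VWS = 51.50° ✓; |WS| = 23.40 ✗.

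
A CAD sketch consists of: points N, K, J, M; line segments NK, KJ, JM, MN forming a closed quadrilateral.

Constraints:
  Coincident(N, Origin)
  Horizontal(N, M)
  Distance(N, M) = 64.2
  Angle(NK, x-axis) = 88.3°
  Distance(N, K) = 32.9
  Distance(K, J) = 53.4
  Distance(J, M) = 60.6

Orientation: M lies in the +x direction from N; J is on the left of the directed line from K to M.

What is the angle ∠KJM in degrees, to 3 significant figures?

77.1°

Checks: |KJ| = 53.40 ✓; |JM| = 60.60 ✓.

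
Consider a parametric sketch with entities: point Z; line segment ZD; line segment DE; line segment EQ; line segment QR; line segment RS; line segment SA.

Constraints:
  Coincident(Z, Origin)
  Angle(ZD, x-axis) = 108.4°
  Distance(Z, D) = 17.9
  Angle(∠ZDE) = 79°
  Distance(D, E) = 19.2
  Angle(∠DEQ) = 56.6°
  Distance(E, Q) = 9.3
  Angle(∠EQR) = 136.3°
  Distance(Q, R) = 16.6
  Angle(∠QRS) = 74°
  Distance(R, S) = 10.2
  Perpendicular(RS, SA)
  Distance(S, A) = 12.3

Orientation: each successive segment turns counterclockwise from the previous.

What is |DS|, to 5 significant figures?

2.0125

∠EQR = 136.3° gives QR at 16.500° from the x-axis; with |QR| = 16.6, R = (1.8106, 8.0232). ∠QRS = 74.0° gives RS at 122.50° from the x-axis; with |RS| = 10.2, S = (-3.6699, 16.626). Then |DS| = |S − D| = 2.0125.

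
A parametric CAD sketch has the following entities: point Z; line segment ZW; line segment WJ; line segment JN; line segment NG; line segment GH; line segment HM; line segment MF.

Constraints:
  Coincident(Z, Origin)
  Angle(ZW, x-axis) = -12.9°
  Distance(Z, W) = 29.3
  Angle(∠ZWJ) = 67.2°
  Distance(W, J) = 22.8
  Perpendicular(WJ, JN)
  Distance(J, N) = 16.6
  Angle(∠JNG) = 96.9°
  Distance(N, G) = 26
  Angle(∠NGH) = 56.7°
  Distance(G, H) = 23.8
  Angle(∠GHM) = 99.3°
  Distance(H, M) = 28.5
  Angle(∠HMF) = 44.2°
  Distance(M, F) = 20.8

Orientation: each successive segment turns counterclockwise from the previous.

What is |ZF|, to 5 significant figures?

11.830

∠GHM = 99.3° gives HM at 117.00° from the x-axis; with |HM| = 28.5, M = (15.891, 26.584). ∠HMF = 44.2° gives MF at -107.20° from the x-axis; with |MF| = 20.8, F = (9.7401, 6.7147). Then |ZF| = |F − Z| = 11.830.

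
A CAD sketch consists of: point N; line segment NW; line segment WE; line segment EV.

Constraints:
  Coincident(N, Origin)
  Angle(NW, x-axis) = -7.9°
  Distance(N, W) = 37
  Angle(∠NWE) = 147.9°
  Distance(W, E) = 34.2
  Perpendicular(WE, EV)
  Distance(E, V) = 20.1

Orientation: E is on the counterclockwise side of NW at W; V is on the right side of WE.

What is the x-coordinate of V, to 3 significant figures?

76.1

N is at the origin; NW runs at -7.9° with length 37.0, so W = 37.0·(cos -7.9°, sin -7.9°) = (36.6, -5.09). ∠NWE = 147.9°, so WE runs at -7.9° + (180° − 147.9°) = 24.2° from the x-axis; with |WE| = 34.2, E = W + 34.2·(cos 24.2°, sin 24.2°) = (67.8, 8.93). The perpendicularity gives EV at right angles to WE; with |EV| = 20.1 on the right of WE, V = E + 20.1·(0.410, -0.912) = (76.1, -9.40). So V.x = 76.1.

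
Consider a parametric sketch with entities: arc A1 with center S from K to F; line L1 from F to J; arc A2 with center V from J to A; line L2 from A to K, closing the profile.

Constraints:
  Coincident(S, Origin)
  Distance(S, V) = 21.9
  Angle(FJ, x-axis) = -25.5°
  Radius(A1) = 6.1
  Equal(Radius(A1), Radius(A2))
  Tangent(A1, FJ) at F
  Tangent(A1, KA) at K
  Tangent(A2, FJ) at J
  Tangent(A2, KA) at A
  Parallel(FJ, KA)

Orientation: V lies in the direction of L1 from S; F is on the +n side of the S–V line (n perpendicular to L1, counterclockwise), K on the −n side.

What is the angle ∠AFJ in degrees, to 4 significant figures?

29.12°

The slot axis is L1's direction at -25.5°, so u = (cos -25.5°, sin -25.5°) = (0.9026, -0.4305) and n = (−sin -25.5°, cos -25.5°) = (0.4305, 0.9026). S is at the origin and V lies 21.9 along u from S, so V = 21.9·u = (19.77, -9.428). Tangency of A1 to both parallel lines with radius 6.1 puts F and K at S ± 6.1·n: F = (2.626, 5.506), K = (-2.626, -5.506). Equal radii place J and A the same way about V: J = V + 6.1·n = (22.39, -3.922), A = V − 6.1·n = (17.14, -14.93). Then cos ∠AFJ = FA·FJ / (|FA||FJ|), giving 29.12°.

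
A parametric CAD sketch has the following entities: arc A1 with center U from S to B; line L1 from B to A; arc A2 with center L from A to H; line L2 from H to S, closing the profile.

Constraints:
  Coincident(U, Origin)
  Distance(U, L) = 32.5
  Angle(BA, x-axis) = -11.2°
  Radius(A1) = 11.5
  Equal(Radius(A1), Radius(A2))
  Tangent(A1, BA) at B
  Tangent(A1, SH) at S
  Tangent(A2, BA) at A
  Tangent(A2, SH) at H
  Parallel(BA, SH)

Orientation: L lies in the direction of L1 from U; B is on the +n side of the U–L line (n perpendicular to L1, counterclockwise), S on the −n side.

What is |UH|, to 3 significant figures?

34.5

The slot axis is L1's direction at -11.2°, so u = (cos -11.2°, sin -11.2°) = (0.981, -0.194) and n = (−sin -11.2°, cos -11.2°) = (0.194, 0.981). U is at the origin and L lies 32.5 along u from U, so L = 32.5·u = (31.9, -6.31). Tangency of A1 to both parallel lines with radius 11.5 puts B and S at U ± 11.5·n: B = (2.23, 11.3), S = (-2.23, -11.3). Equal radii place A and H the same way about L: A = L + 11.5·n = (34.1, 4.97), H = L − 11.5·n = (29.6, -17.6). Then |UH| = |H − U| = 34.5.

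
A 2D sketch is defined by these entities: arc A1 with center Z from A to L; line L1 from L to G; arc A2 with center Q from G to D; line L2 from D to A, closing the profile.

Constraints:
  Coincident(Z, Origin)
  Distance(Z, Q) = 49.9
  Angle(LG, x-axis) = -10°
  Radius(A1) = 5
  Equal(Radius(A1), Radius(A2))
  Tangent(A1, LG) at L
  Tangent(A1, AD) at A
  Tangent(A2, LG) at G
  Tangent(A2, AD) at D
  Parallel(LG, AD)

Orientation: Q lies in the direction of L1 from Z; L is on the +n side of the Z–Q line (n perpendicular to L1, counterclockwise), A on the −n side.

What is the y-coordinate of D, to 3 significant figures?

-13.6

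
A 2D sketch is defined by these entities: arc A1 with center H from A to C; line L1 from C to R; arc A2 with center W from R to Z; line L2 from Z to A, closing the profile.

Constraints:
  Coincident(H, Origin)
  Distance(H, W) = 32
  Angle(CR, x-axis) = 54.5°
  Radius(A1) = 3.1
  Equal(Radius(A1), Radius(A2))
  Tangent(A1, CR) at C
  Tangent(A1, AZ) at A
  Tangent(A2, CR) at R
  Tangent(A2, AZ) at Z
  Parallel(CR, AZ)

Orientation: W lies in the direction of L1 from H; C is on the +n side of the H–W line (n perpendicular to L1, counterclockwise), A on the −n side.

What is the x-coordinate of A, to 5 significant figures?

2.5238

The slot axis is L1's direction at 54.5°, so u = (cos 54.5°, sin 54.5°) = (0.58070, 0.81412) and n = (−sin 54.5°, cos 54.5°) = (-0.81412, 0.58070). H is at the origin and W lies 32.0 along u from H, so W = 32.0·u = (18.582, 26.052). Tangency of A1 to both parallel lines with radius 3.1 puts C and A at H ± 3.1·n: C = (-2.5238, 1.8002), A = (2.5238, -1.8002). So A.x = 2.5238.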